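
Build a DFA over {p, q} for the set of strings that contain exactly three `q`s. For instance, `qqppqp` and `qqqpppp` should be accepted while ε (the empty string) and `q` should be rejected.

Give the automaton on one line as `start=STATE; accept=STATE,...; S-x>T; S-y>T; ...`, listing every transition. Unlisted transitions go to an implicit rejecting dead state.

start=s0; accept=s3; s0-p>s0; s0-q>s1; s1-p>s1; s1-q>s2; s2-p>s2; s2-q>s3; s3-p>s3; s3-q>s4; s4-p>s4; s4-q>s4

Only the number of `q`s matters, and only up to 4. Make a chain s0 → s1 → s2 → s3 → s4 advanced by each `q` (with s4 absorbing); every other symbol self-loops. The accepting set is {s3}.
With 5 states:
        p   q  
>  s0   s0  s1 
   s1   s1  s2 
   s2   s2  s3 
 * s3   s3  s4 
   s4   s4  s4 
(> = start, * = accepting)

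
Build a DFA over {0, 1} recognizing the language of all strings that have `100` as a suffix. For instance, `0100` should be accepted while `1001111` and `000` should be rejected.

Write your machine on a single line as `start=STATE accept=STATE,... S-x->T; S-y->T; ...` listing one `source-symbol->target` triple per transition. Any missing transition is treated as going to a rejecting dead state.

start=S0; accept=S3; S0-0->S0; S0-1->S1; S1-0->S2; S1-1->S1; S2-0->S3; S2-1->S1; S3-0->S0; S3-1->S1

Let each state record the length of the longest suffix of the input read so far that is also a prefix of `100`. S1 means the last symbol is `1`; S2 means the last 2 symbols are `10`; S3 means the last 3 symbols are `100`. Accept only at S3, where the string currently ends in `100`.
4 states suffice.
        0   1  
>  S0   S0  S1 
   S1   S2  S1 
   S2   S3  S1 
 * S3   S0  S1 
(> = start, * = accepting)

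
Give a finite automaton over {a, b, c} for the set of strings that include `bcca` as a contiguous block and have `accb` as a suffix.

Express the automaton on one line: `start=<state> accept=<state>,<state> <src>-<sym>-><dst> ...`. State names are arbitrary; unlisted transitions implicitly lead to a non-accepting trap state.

Run two small machines in parallel and take their product. The first has 5 states tracking whether and how much of `bcca` has been seen; the second has 5 states tracking how much of the suffix `accb` has currently been matched. A product state is a pair (one from each), accepting exactly when both do.
13 states suffice.
          a    b    c  
>  q0     q1   q2   q0 
   q1     q1   q2   q3 
   q2     q1   q2   q4 
   q3     q1   q2   q5 
   q4     q1   q2   q6 
   q5     q1   q7   q0 
   q6     q8   q2   q0 
   q7     q1   q2   q4 
   q8     q8   q9  q10 
   q9     q8   q9   q9 
   q10    q8   q9  q11 
   q11    q8  q12   q9 
 * q12    q8   q9   q9 
(> = start, * = accepting)

start=q0 accept=q12 q0-a->q1 q0-b->q2 q0-c->q0 q1-a->q1 q1-b->q2 q1-c->q3 q2-a->q1 q2-b->q2 q2-c->q4 q3-a->q1 q3-b->q2 q3-c->q5 q4-a->q1 q4-b->q2 q4-c->q6 q5-a->q1 q5-b->q7 q5-c->q0 q6-a->q8 q6-b->q2 q6-c->q0 q7-a->q1 q7-b->q2 q7-c->q4 q8-a->q8 q8-b->q9 q8-c->q10 q9-a->q8 q9-b->q9 q9-c->q9 q10-a->q8 q10-b->q9 q10-c->q11 q11-a->q8 q11-b->q12 q11-c->q9 q12-a->q8 q12-b->q9 q12-c->q9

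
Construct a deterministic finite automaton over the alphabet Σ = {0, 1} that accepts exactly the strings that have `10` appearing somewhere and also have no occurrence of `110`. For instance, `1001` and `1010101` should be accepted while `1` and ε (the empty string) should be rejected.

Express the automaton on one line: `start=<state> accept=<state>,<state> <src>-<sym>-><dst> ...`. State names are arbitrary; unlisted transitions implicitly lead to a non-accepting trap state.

start=S0 accept=S2,S4,S6 S0-0->S0 S0-1->S1 S1-0->S2 S1-1->S3 S2-0->S2 S2-1->S4 S3-0->S5 S3-1->S3 S4-0->S2 S4-1->S6 S5-0->S5 S5-1->S5 S6-0->S5 S6-1->S6

Run two small machines in parallel and take their product. One (3 states) tracks whether and how much of `10` has been seen; the other (4 states) tracks partial matches of the forbidden pattern `110`. Each combined state is a pair, one component from each; accept when both components accept.
7 states suffice.
        0   1  
>  S0   S0  S1 
   S1   S2  S3 
 * S2   S2  S4 
   S3   S5  S3 
 * S4   S2  S6 
   S5   S5  S5 
 * S6   S5  S6 
(> = start, * = accepting)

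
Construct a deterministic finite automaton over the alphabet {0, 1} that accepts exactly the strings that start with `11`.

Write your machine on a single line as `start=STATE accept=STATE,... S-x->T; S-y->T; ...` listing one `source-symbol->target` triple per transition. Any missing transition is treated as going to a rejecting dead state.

start=A; accept=C; A-0->D; A-1->B; B-0->D; B-1->C; C-0->C; C-1->C; D-0->D; D-1->D

Check the first 2 symbols one by one: A through B record how many have matched `11` so far; any wrong symbol goes to the dead state D. After all 2 match we enter the accepting sink C.
       0  1 
>  A   D  B 
   B   D  C 
 * C   C  C 
   D   D  D 
(> = start, * = accepting)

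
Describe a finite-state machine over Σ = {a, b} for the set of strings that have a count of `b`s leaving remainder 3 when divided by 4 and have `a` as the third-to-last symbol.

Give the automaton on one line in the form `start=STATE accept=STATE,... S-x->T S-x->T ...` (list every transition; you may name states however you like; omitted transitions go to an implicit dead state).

Build one automaton per condition and run them in lockstep. One (4 states) tracks the count of `b`s modulo 4; the other (15 states) tracks the last 3 symbols read. Each combined state is a pair, one component from each; accept when both components accept. Minimizing collapses redundant product states.
A 15-state machine:
          a    b  
>  q0     q0   q1 
   q1     q2   q3 
   q2     q2   q4 
   q3     q5   q6 
   q4     q5   q7 
   q5     q8   q9 
   q6    q10   q0 
 * q7    q10   q0 
   q8     q8  q11 
   q9    q12   q0 
   q10   q13   q0 
 * q11   q12   q0 
 * q12   q13   q0 
   q13   q14   q0 
 * q14   q14   q0 
(> = start, * = accepting)

start=q0 accept=q7,q11,q12,q14 q0-a->q0 q0-b->q1 q1-a->q2 q1-b->q3 q2-a->q2 q2-b->q4 q3-a->q5 q3-b->q6 q4-a->q5 q4-b->q7 q5-a->q8 q5-b->q9 q6-a->q10 q6-b->q0 q7-a->q10 q7-b->q0 q8-a->q8 q8-b->q11 q9-a->q12 q9-b->q0 q10-a->q13 q10-b->q0 q11-a->q12 q11-b->q0 q12-a->q13 q12-b->q0 q13-a->q14 q13-b->q0 q14-a->q14 q14-b->q0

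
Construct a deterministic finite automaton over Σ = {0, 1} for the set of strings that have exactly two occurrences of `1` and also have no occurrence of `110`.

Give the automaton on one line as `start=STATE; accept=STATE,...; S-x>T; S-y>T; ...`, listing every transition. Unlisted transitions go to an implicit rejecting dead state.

Handle the two conditions separately and then intersect. The first has 4 states tracking the count of `1`s, saturating at 3; the second has 4 states tracking partial matches of the forbidden pattern `110`. A product state is a pair (one from each), accepting exactly when both do. Minimizing collapses redundant product states.
        0   1  
>  q0   q0  q1 
   q1   q2  q3 
   q2   q2  q4 
 * q3   q5  q5 
 * q4   q4  q5 
   q5   q5  q5 
(> = start, * = accepting)

start=q0; accept=q3,q4; q0-0>q0; q0-1>q1; q1-0>q2; q1-1>q3; q2-0>q2; q2-1>q4; q3-0>q5; q3-1>q5; q4-0>q4; q4-1>q5; q5-0>q5; q5-1>q5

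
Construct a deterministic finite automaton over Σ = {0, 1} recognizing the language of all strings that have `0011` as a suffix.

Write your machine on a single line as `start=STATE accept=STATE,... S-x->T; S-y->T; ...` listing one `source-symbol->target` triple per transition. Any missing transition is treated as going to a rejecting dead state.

start=q0; accept=q4; q0-0->q1; q0-1->q0; q1-0->q2; q1-1->q0; q2-0->q2; q2-1->q3; q3-0->q1; q3-1->q4; q4-0->q1; q4-1->q0

Remember how much of `0011` the current input suffix matches. State q0 means no match yet; q1 means the last symbol is `0`; q2 means the last 2 symbols are `00`; q3 means the last 3 symbols are `001`; q4 means the last 4 symbols are `0011`. Only q4 accepts. On a mismatch, fall back to the longest proper suffix that is still a prefix of `0011`.
A 5-state machine:
        0   1  
>  q0   q1  q0 
   q1   q2  q0 
   q2   q2  q3 
   q3   q1  q4 
 * q4   q1  q0 
(> = start, * = accepting)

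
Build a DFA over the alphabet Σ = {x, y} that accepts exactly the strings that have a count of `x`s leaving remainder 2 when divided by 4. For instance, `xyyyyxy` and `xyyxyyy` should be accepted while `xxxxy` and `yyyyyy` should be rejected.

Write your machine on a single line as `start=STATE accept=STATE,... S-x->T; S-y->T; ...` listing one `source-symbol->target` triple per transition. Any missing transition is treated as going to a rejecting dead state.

Keep the running count of `x`s modulo 4: each `x` advances along the cycle A → B → C → D → A while other symbols loop. Accept at C.
With 4 states:
       x  y 
>  A   B  A 
   B   C  B 
 * C   D  C 
   D   A  D 
(> = start, * = accepting)

start=A; accept=C; A-x->B; A-y->A; B-x->C; B-y->B; C-x->D; C-y->C; D-x->A; D-y->D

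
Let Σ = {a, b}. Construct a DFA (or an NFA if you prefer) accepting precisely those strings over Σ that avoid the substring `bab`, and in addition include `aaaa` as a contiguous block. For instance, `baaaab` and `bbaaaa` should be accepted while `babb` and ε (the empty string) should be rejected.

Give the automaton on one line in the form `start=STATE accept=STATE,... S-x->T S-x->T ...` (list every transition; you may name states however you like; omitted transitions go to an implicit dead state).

start=q0 accept=q7,q8,q9 q0-a->q1 q0-b->q2 q1-a->q3 q1-b->q2 q2-a->q4 q2-b->q2 q3-a->q5 q3-b->q2 q4-a->q3 q4-b->q6 q5-a->q7 q5-b->q2 q6-a->q6 q6-b->q6 q7-a->q7 q7-b->q8 q8-a->q9 q8-b->q8 q9-a->q7 q9-b->q6

Handle the two conditions separately and then intersect. One (4 states) tracks partial matches of the forbidden pattern `bab`; the other (5 states) tracks whether and how much of `aaaa` has been seen. Each combined state is a pair, one component from each; accept when both components accept. Minimizing collapses redundant product states.
10 states suffice.
        a   b  
>  q0   q1  q2 
   q1   q3  q2 
   q2   q4  q2 
   q3   q5  q2 
   q4   q3  q6 
   q5   q7  q2 
   q6   q6  q6 
 * q7   q7  q8 
 * q8   q9  q8 
 * q9   q7  q6 
(> = start, * = accepting)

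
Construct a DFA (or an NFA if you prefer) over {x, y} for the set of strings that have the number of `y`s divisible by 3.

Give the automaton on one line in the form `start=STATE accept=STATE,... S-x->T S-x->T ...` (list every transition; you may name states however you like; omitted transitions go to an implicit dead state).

Keep the running count of `y`s modulo 3: each `y` advances along the cycle S0 → S1 → S2 → S0 while other symbols loop. Accept at S0.
With 3 states:
        x   y  
>* S0   S0  S1 
   S1   S1  S2 
   S2   S2  S0 
(> = start, * = accepting)

start=S0 accept=S0 S0-x->S0 S0-y->S1 S1-x->S1 S1-y->S2 S2-x->S2 S2-y->S0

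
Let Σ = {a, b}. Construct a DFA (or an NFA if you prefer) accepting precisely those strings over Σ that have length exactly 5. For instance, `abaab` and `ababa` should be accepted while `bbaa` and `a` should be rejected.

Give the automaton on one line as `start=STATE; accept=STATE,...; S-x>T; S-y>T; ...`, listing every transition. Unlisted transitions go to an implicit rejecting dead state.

Count input length up to 6: every symbol moves from q0 toward q6, which means 'more than 5' and absorbs. Accept from {q5}.
With 7 states:
        a   b  
>  q0   q1  q1 
   q1   q2  q2 
   q2   q3  q3 
   q3   q4  q4 
   q4   q5  q5 
 * q5   q6  q6 
   q6   q6  q6 
(> = start, * = accepting)

start=q0; accept=q5; q0-a>q1; q0-b>q1; q1-a>q2; q1-b>q2; q2-a>q3; q2-b>q3; q3-a>q4; q3-b>q4; q4-a>q5; q4-b>q5; q5-a>q6; q5-b>q6; q6-a>q6; q6-b>q6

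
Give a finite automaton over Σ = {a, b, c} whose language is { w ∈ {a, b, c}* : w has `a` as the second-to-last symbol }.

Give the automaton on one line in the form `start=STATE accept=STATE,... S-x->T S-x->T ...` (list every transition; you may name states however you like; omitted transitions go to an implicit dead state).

start=s0 accept=s4,s5,s6 s0-a->s1 s0-b->s2 s0-c->s3 s1-a->s4 s1-b->s5 s1-c->s6 s2-a->s7 s2-b->s8 s2-c->s9 s3-a->s10 s3-b->s11 s3-c->s12 s4-a->s4 s4-b->s5 s4-c->s6 s5-a->s7 s5-b->s8 s5-c->s9 s6-a->s10 s6-b->s11 s6-c->s12 s7-a->s4 s7-b->s5 s7-c->s6 s8-a->s7 s8-b->s8 s8-c->s9 s9-a->s10 s9-b->s11 s9-c->s12 s10-a->s4 s10-b->s5 s10-c->s6 s11-a->s7 s11-b->s8 s11-c->s9 s12-a->s10 s12-b->s11 s12-c->s12

A DFA must remember the last 2 symbols (since which symbol is second-to-last isn't known until the input ends). Use one state per possible window of the last ≤2 symbols; accept from those whose window starts with `a`.
A 13-state machine:
          a    b    c  
>  s0     s1   s2   s3 
   s1     s4   s5   s6 
   s2     s7   s8   s9 
   s3    s10  s11  s12 
 * s4     s4   s5   s6 
 * s5     s7   s8   s9 
 * s6    s10  s11  s12 
   s7     s4   s5   s6 
   s8     s7   s8   s9 
   s9    s10  s11  s12 
   s10    s4   s5   s6 
   s11    s7   s8   s9 
   s12   s10  s11  s12 
(> = start, * = accepting)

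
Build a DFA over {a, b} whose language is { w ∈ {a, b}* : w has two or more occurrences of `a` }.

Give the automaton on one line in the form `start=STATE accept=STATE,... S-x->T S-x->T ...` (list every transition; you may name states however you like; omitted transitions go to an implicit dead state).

start=s0 accept=s2,s3 s0-a->s1 s0-b->s0 s1-a->s2 s1-b->s1 s2-a->s3 s2-b->s2 s3-a->s3 s3-b->s3

Only the number of `a`s matters, and only up to 3. Make a chain s0 → s1 → s2 → s3 advanced by each `a` (with s3 absorbing); every other symbol self-loops. The accepting set is {s2, s3}.
        a   b  
>  s0   s1  s0 
   s1   s2  s1 
 * s2   s3  s2 
 * s3   s3  s3 
(> = start, * = accepting)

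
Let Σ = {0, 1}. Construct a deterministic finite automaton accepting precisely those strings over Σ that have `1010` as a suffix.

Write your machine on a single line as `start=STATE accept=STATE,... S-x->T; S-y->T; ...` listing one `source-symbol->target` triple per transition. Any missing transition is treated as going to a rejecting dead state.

start=q0; accept=q4; q0-0->q0; q0-1->q1; q1-0->q2; q1-1->q1; q2-0->q0; q2-1->q3; q3-0->q4; q3-1->q1; q4-0->q0; q4-1->q3

Let each state record the length of the longest suffix of the input read so far that is also a prefix of `1010`. q1 means the last symbol is `1`; q2 means the last 2 symbols are `10`; q3 means the last 3 symbols are `101`; q4 means the last 4 symbols are `1010`. Accept only at q4, where the string currently ends in `1010`.
        0   1  
>  q0   q0  q1 
   q1   q2  q1 
   q2   q0  q3 
   q3   q4  q1 
 * q4   q0  q3 
(> = start, * = accepting)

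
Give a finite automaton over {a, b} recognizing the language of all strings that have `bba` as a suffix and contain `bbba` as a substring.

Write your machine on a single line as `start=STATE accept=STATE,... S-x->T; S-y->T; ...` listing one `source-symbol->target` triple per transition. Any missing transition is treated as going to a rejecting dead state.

Handle the two conditions separately and then intersect. The first has 4 states tracking how much of the suffix `bba` has currently been matched; the second has 5 states tracking whether and how much of `bbba` has been seen. A product state is a pair (one from each), accepting exactly when both do. After merging equivalent states the machine shrinks.
A 7-state machine:
        a   b  
>  S0   S0  S1 
   S1   S0  S2 
   S2   S0  S3 
   S3   S4  S3 
 * S4   S5  S6 
   S5   S5  S6 
   S6   S5  S3 
(> = start, * = accepting)

start=S0; accept=S4; S0-a->S0; S0-b->S1; S1-a->S0; S1-b->S2; S2-a->S0; S2-b->S3; S3-a->S4; S3-b->S3; S4-a->S5; S4-b->S6; S5-a->S5; S5-b->S6; S6-a->S5; S6-b->S3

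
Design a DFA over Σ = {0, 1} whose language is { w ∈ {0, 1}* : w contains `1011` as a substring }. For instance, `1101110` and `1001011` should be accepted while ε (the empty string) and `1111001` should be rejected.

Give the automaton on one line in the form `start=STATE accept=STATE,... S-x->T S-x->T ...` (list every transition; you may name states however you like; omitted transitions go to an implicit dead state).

States S0..S3 record the length of the longest prefix of `1011` that matches the current input suffix. Reaching S4 means `1011` has been seen, and we stay there forever. Accept from S4.
A 5-state machine:
        0   1  
>  S0   S0  S1 
   S1   S2  S1 
   S2   S0  S3 
   S3   S2  S4 
 * S4   S4  S4 
(> = start, * = accepting)

start=S0 accept=S4 S0-0->S0 S0-1->S1 S1-0->S2 S1-1->S1 S2-0->S0 S2-1->S3 S3-0->S2 S3-1->S4 S4-0->S4 S4-1->S4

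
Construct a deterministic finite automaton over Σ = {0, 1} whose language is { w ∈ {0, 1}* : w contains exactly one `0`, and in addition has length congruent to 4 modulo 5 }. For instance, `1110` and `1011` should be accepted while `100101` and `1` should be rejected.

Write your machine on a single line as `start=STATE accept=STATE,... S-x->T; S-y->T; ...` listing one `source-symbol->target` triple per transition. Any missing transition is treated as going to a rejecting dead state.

start=q0; accept=q8; q0-0->q1; q0-1->q2; q1-0->q3; q1-1->q4; q2-0->q4; q2-1->q5; q3-0->q3; q3-1->q3; q4-0->q3; q4-1->q6; q5-0->q6; q5-1->q7; q6-0->q3; q6-1->q8; q7-0->q8; q7-1->q9; q8-0->q3; q8-1->q10; q9-0->q10; q9-1->q0; q10-0->q3; q10-1->q1

Handle the two conditions separately and then intersect. The first has 3 states tracking the count of `0`s, saturating at 2; the second has 5 states tracking the input length modulo 5. A product state is a pair (one from each), accepting exactly when both do. Minimizing collapses redundant product states.
An 11-state machine:
          0    1  
>  q0     q1   q2 
   q1     q3   q4 
   q2     q4   q5 
   q3     q3   q3 
   q4     q3   q6 
   q5     q6   q7 
   q6     q3   q8 
   q7     q8   q9 
 * q8     q3  q10 
   q9    q10   q0 
   q10    q3   q1 
(> = start, * = accepting)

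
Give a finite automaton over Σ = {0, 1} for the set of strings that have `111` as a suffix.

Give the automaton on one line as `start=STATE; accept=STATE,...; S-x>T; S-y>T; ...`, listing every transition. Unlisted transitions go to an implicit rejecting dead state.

Remember how much of `111` the current input suffix matches. State s0 means no match yet; s1 means the last symbol is `1`; s2 means the last 2 symbols are `11`; s3 means the last 3 symbols are `111`. Only s3 accepts. On a mismatch, fall back to the longest proper suffix that is still a prefix of `111`.
A 4-state machine:
        0   1  
>  s0   s0  s1 
   s1   s0  s2 
   s2   s0  s3 
 * s3   s0  s3 
(> = start, * = accepting)

start=s0; accept=s3; s0-0>s0; s0-1>s1; s1-0>s0; s1-1>s2; s2-0>s0; s2-1>s3; s3-0>s0; s3-1>s3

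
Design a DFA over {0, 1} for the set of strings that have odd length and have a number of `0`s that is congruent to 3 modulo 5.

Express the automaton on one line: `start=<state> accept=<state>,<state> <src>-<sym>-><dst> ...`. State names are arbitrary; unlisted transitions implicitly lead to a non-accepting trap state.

start=A accept=F A-0->B A-1->C B-0->D B-1->E C-0->E C-1->A D-0->F D-1->G E-0->G E-1->B F-0->H F-1->I G-0->I G-1->D H-0->C H-1->J I-0->J I-1->F J-0->A J-1->H

Run two small machines in parallel and take their product. The first has 2 states tracking the input length modulo 2; the second has 5 states tracking the count of `0`s modulo 5. A product state is a pair (one from each), accepting exactly when both do.
       0  1 
>  A   B  C 
   B   D  E 
   C   E  A 
   D   F  G 
   E   G  B 
 * F   H  I 
   G   I  D 
   H   C  J 
   I   J  F 
   J   A  H 
(> = start, * = accepting)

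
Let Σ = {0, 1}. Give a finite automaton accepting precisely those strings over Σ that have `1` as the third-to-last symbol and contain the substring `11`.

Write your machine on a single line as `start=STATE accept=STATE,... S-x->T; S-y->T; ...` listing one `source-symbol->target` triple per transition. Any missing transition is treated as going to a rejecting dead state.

start=q0; accept=q13,q14,q15,q16; q0-0->q1; q0-1->q2; q1-0->q3; q1-1->q4; q2-0->q5; q2-1->q6; q3-0->q7; q3-1->q8; q4-0->q9; q4-1->q10; q5-0->q11; q5-1->q12; q6-0->q13; q6-1->q14; q7-0->q7; q7-1->q8; q8-0->q9; q8-1->q10; q9-0->q11; q9-1->q12; q10-0->q13; q10-1->q14; q11-0->q7; q11-1->q8; q12-0->q9; q12-1->q10; q13-0->q15; q13-1->q16; q14-0->q13; q14-1->q14; q15-0->q17; q15-1->q18; q16-0->q19; q16-1->q10; q17-0->q17; q17-1->q18; q18-0->q19; q18-1->q10; q19-0->q15; q19-1->q16

Build one automaton per condition and run them in lockstep. One (15 states) tracks the last 3 symbols read; the other (3 states) tracks whether and how much of `11` has been seen. Each combined state is a pair, one component from each; accept when both components accept.
With 20 states:
          0    1  
>  q0     q1   q2 
   q1     q3   q4 
   q2     q5   q6 
   q3     q7   q8 
   q4     q9  q10 
   q5    q11  q12 
   q6    q13  q14 
   q7     q7   q8 
   q8     q9  q10 
   q9    q11  q12 
   q10   q13  q14 
   q11    q7   q8 
   q12    q9  q10 
 * q13   q15  q16 
 * q14   q13  q14 
 * q15   q17  q18 
 * q16   q19  q10 
   q17   q17  q18 
   q18   q19  q10 
   q19   q15  q16 
(> = start, * = accepting)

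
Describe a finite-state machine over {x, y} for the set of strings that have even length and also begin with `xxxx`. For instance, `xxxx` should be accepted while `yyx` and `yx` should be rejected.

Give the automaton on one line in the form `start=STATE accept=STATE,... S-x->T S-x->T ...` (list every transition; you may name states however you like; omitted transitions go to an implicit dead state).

Run two small machines in parallel and take their product. The first has 2 states tracking the input length modulo 2; the second has 6 states tracking whether the input so far still matches the prefix `xxxx`. A product state is a pair (one from each), accepting exactly when both do.
With 8 states:
        x   y  
>  S0   S1  S2 
   S1   S3  S4 
   S2   S4  S4 
   S3   S5  S2 
   S4   S2  S2 
   S5   S6  S4 
 * S6   S7  S7 
   S7   S6  S6 
(> = start, * = accepting)

start=S0 accept=S6 S0-x->S1 S0-y->S2 S1-x->S3 S1-y->S4 S2-x->S4 S2-y->S4 S3-x->S5 S3-y->S2 S4-x->S2 S4-y->S2 S5-x->S6 S5-y->S4 S6-x->S7 S6-y->S7 S7-x->S6 S7-y->S6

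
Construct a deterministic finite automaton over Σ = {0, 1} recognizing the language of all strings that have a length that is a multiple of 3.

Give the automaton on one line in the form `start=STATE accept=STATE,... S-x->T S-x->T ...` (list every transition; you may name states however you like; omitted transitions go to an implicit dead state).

start=s0 accept=s0 s0-0->s1 s0-1->s1 s1-0->s2 s1-1->s2 s2-0->s0 s2-1->s0

Count input length modulo 3: every symbol advances one step around the cycle s0 → s1 → s2 → s0. Accept at s0.
A 3-state machine:
        0   1  
>* s0   s1  s1 
   s1   s2  s2 
   s2   s0  s0 
(> = start, * = accepting)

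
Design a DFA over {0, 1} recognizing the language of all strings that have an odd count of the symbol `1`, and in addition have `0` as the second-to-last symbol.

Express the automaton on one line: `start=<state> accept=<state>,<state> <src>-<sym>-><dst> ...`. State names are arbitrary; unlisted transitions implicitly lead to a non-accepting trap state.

Handle the two conditions separately and then intersect. The first has 2 states tracking the count of `1`s modulo 2; the second has 7 states tracking the last 2 symbols read. A product state is a pair (one from each), accepting exactly when both do.
An 11-state machine:
          0    1  
>  q0     q1   q2 
   q1     q3   q4 
   q2     q5   q6 
   q3     q3   q4 
 * q4     q5   q6 
   q5     q7   q8 
   q6     q9  q10 
 * q7     q7   q8 
   q8     q9  q10 
   q9     q3   q4 
   q10    q5   q6 
(> = start, * = accepting)

start=q0 accept=q4,q7 q0-0->q1 q0-1->q2 q1-0->q3 q1-1->q4 q2-0->q5 q2-1->q6 q3-0->q3 q3-1->q4 q4-0->q5 q4-1->q6 q5-0->q7 q5-1->q8 q6-0->q9 q6-1->q10 q7-0->q7 q7-1->q8 q8-0->q9 q8-1->q10 q9-0->q3 q9-1->q4 q10-0->q5 q10-1->q6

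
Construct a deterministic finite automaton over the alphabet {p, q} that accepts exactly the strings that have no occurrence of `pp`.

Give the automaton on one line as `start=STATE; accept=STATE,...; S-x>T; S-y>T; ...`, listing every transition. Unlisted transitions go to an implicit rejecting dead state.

This is the complement of 'contains `pp`'. Use the same substring-matching states — S0 through S2 holding how much of `pp` has just been matched — but flip the accepting set: everything except the trap S2 accepts.
        p   q  
>* S0   S1  S0 
 * S1   S2  S0 
   S2   S2  S2 
(> = start, * = accepting)

start=S0; accept=S0,S1; S0-p>S1; S0-q>S0; S1-p>S2; S1-q>S0; S2-p>S2; S2-q>S2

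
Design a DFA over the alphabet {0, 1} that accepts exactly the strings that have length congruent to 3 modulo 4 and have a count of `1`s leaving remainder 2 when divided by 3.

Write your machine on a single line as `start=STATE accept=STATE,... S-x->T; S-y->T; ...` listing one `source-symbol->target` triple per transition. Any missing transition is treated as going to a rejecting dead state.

Run two small machines in parallel and take their product. One (4 states) tracks the input length modulo 4; the other (3 states) tracks the count of `1`s modulo 3. Each combined state is a pair, one component from each; accept when both components accept.
          0    1  
>  q0     q1   q2 
   q1     q3   q4 
   q2     q4   q5 
   q3     q6   q7 
   q4     q7   q8 
   q5     q8   q6 
   q6     q0   q9 
   q7     q9  q10 
 * q8    q10   q0 
   q9     q2  q11 
   q10   q11   q1 
   q11    q5   q3 
(> = start, * = accepting)

start=q0; accept=q8; q0-0->q1; q0-1->q2; q1-0->q3; q1-1->q4; q2-0->q4; q2-1->q5; q3-0->q6; q3-1->q7; q4-0->q7; q4-1->q8; q5-0->q8; q5-1->q6; q6-0->q0; q6-1->q9; q7-0->q9; q7-1->q10; q8-0->q10; q8-1->q0; q9-0->q2; q9-1->q11; q10-0->q11; q10-1->q1; q11-0->q5; q11-1->q3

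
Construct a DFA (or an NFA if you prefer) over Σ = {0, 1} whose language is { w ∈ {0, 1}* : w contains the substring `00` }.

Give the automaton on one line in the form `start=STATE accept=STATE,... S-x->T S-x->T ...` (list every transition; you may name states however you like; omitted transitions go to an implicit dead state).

States s0..s1 record the length of the longest prefix of `00` that matches the current input suffix. Reaching s2 means `00` has been seen, and we stay there forever. Accept from s2.
3 states suffice.
        0   1  
>  s0   s1  s0 
   s1   s2  s0 
 * s2   s2  s2 
(> = start, * = accepting)

start=s0 accept=s2 s0-0->s1 s0-1->s0 s1-0->s2 s1-1->s0 s2-0->s2 s2-1->s2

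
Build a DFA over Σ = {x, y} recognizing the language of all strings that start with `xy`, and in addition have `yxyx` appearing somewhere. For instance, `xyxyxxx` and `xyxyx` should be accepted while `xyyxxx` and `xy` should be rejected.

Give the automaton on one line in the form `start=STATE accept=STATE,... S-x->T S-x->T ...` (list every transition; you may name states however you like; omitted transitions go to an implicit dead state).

Build one automaton per condition and run them in lockstep. The first has 4 states tracking whether the input so far still matches the prefix `xy`; the second has 5 states tracking whether and how much of `yxyx` has been seen. A product state is a pair (one from each), accepting exactly when both do.
A 12-state machine:
          x    y  
>  q0     q1   q2 
   q1     q3   q4 
   q2     q5   q2 
   q3     q3   q2 
   q4     q6   q4 
   q5     q3   q7 
   q6     q8   q9 
   q7    q10   q2 
   q8     q8   q4 
   q9    q11   q4 
   q10   q10  q10 
 * q11   q11  q11 
(> = start, * = accepting)

start=q0 accept=q11 q0-x->q1 q0-y->q2 q1-x->q3 q1-y->q4 q2-x->q5 q2-y->q2 q3-x->q3 q3-y->q2 q4-x->q6 q4-y->q4 q5-x->q3 q5-y->q7 q6-x->q8 q6-y->q9 q7-x->q10 q7-y->q2 q8-x->q8 q8-y->q4 q9-x->q11 q9-y->q4 q10-x->q10 q10-y->q10 q11-x->q11 q11-y->q11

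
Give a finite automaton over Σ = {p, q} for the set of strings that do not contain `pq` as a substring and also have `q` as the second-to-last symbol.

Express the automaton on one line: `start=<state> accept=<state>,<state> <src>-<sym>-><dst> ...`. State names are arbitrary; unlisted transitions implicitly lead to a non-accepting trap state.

start=S0 accept=S3,S4 S0-p->S1 S0-q->S2 S1-p->S1 S1-q->S1 S2-p->S3 S2-q->S4 S3-p->S1 S3-q->S1 S4-p->S3 S4-q->S4

Build one automaton per condition and run them in lockstep. One (3 states) tracks partial matches of the forbidden pattern `pq`; the other (7 states) tracks the last 2 symbols read. Each combined state is a pair, one component from each; accept when both components accept. Equivalent product states are then merged.
With 5 states:
        p   q  
>  S0   S1  S2 
   S1   S1  S1 
   S2   S3  S4 
 * S3   S1  S1 
 * S4   S3  S4 
(> = start, * = accepting)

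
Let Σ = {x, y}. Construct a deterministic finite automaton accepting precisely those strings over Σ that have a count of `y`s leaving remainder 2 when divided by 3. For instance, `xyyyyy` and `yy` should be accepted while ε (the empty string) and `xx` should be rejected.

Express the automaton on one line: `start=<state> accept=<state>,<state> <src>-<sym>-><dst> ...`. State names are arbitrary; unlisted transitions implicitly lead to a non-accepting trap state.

The only thing that matters is how many `y`s have appeared, reduced mod 3. Use one state per residue: s0 for 0, …, s2 for 2. Reading `y` moves to the next residue; anything else stays put. s2 is accepting.
3 states suffice.
        x   y  
>  s0   s0  s1 
   s1   s1  s2 
 * s2   s2  s0 
(> = start, * = accepting)

start=s0 accept=s2 s0-x->s0 s0-y->s1 s1-x->s1 s1-y->s2 s2-x->s2 s2-y->s0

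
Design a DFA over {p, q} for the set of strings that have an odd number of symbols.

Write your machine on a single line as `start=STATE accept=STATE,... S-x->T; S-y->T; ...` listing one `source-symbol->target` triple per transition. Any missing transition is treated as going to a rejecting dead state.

Count input length modulo 2: every symbol advances one step around the cycle S0 → S1 → S0. Accept at S1.
With 2 states:
        p   q  
>  S0   S1  S1 
 * S1   S0  S0 
(> = start, * = accepting)

start=S0; accept=S1; S0-p->S1; S0-q->S1; S1-p->S0; S1-q->S0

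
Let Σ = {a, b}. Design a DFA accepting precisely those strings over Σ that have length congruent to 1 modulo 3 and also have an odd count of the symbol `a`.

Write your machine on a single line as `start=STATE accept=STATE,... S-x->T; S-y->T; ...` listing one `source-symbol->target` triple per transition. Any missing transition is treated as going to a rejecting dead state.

Build one automaton per condition and run them in lockstep. One (3 states) tracks the input length modulo 3; the other (2 states) tracks the count of `a`s modulo 2. Each combined state is a pair, one component from each; accept when both components accept.
        a   b  
>  q0   q1  q2 
 * q1   q3  q4 
   q2   q4  q3 
   q3   q5  q0 
   q4   q0  q5 
   q5   q2  q1 
(> = start, * = accepting)

start=q0; accept=q1; q0-a->q1; q0-b->q2; q1-a->q3; q1-b->q4; q2-a->q4; q2-b->q3; q3-a->q5; q3-b->q0; q4-a->q0; q4-b->q5; q5-a->q2; q5-b->q1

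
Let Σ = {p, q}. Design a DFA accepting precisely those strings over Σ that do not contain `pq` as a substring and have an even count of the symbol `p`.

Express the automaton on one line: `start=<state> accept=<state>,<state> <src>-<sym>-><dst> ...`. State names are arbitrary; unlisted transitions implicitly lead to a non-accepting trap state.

Run two small machines in parallel and take their product. The first has 3 states tracking partial matches of the forbidden pattern `pq`; the second has 2 states tracking the count of `p`s modulo 2. A product state is a pair (one from each), accepting exactly when both do.
5 states suffice.
        p   q  
>* S0   S1  S0 
   S1   S2  S3 
 * S2   S1  S4 
   S3   S4  S3 
   S4   S3  S4 
(> = start, * = accepting)

start=S0 accept=S0,S2 S0-p->S1 S0-q->S0 S1-p->S2 S1-q->S3 S2-p->S1 S2-q->S4 S3-p->S4 S3-q->S3 S4-p->S3 S4-q->S4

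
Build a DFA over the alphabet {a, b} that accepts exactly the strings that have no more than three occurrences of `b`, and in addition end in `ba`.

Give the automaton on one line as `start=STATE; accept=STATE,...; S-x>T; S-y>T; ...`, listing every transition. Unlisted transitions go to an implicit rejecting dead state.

Run two small machines in parallel and take their product. The first has 5 states tracking the count of `b`s, saturating at 4; the second has 3 states tracking how much of the suffix `ba` has currently been matched. A product state is a pair (one from each), accepting exactly when both do.
A 13-state machine:
          a    b  
>  S0     S0   S1 
   S1     S2   S3 
 * S2     S4   S3 
   S3     S5   S6 
   S4     S4   S3 
 * S5     S7   S6 
   S6     S8   S9 
   S7     S7   S6 
 * S8    S10   S9 
   S9    S11   S9 
   S10   S10   S9 
   S11   S12   S9 
   S12   S12   S9 
(> = start, * = accepting)

start=S0; accept=S2,S5,S8; S0-a>S0; S0-b>S1; S1-a>S2; S1-b>S3; S2-a>S4; S2-b>S3; S3-a>S5; S3-b>S6; S4-a>S4; S4-b>S3; S5-a>S7; S5-b>S6; S6-a>S8; S6-b>S9; S7-a>S7; S7-b>S6; S8-a>S10; S8-b>S9; S9-a>S11; S9-b>S9; S10-a>S10; S10-b>S9; S11-a>S12; S11-b>S9; S12-a>S12; S12-b>S9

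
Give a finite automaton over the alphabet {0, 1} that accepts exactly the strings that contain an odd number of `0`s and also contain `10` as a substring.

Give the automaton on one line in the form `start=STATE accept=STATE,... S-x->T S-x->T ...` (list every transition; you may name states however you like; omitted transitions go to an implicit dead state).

Build one automaton per condition and run them in lockstep. One (2 states) tracks the count of `0`s modulo 2; the other (3 states) tracks whether and how much of `10` has been seen. Each combined state is a pair, one component from each; accept when both components accept. Equivalent product states are then merged.
5 states suffice.
        0   1  
>  S0   S1  S2 
   S1   S0  S3 
   S2   S4  S2 
   S3   S2  S3 
 * S4   S2  S4 
(> = start, * = accepting)

start=S0 accept=S4 S0-0->S1 S0-1->S2 S1-0->S0 S1-1->S3 S2-0->S4 S2-1->S2 S3-0->S2 S3-1->S3 S4-0->S2 S4-1->S4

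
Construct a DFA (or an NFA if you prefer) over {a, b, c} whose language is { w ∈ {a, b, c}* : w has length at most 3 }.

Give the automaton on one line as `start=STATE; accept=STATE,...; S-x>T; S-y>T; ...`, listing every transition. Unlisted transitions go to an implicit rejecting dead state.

Count input length up to 4: every symbol moves from q0 toward q4, which means 'more than 3' and absorbs. Accept from {q0, q1, q2, q3}.
With 5 states:
        a   b   c  
>* q0   q1  q1  q1 
 * q1   q2  q2  q2 
 * q2   q3  q3  q3 
 * q3   q4  q4  q4 
   q4   q4  q4  q4 
(> = start, * = accepting)

start=q0; accept=q0,q1,q2,q3; q0-a>q1; q0-b>q1; q0-c>q1; q1-a>q2; q1-b>q2; q1-c>q2; q2-a>q3; q2-b>q3; q2-c>q3; q3-a>q4; q3-b>q4; q3-c>q4; q4-a>q4; q4-b>q4; q4-c>q4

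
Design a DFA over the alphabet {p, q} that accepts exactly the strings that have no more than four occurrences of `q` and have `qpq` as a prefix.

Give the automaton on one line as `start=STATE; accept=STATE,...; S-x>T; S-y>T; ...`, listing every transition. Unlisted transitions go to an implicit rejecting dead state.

start=S0; accept=S4,S5,S6; S0-p>S1; S0-q>S2; S1-p>S1; S1-q>S1; S2-p>S3; S2-q>S1; S3-p>S1; S3-q>S4; S4-p>S4; S4-q>S5; S5-p>S5; S5-q>S6; S6-p>S6; S6-q>S1

Run two small machines in parallel and take their product. One (6 states) tracks the count of `q`s, saturating at 5; the other (5 states) tracks whether the input so far still matches the prefix `qpq`. Each combined state is a pair, one component from each; accept when both components accept. Equivalent product states are then merged.
        p   q  
>  S0   S1  S2 
   S1   S1  S1 
   S2   S3  S1 
   S3   S1  S4 
 * S4   S4  S5 
 * S5   S5  S6 
 * S6   S6  S1 
(> = start, * = accepting)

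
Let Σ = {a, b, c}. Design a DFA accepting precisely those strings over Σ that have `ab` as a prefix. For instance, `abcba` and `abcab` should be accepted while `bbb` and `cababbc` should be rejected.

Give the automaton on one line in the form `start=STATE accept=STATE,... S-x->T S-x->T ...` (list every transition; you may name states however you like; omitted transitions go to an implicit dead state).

Walk along `ab` while the input agrees: from S0 take `a` to S1, and so on. Any deviation drops to the rejecting sink S3. Once S2 is reached the prefix is confirmed and every continuation is accepted.
4 states suffice.
        a   b   c  
>  S0   S1  S3  S3 
   S1   S3  S2  S3 
 * S2   S2  S2  S2 
   S3   S3  S3  S3 
(> = start, * = accepting)

start=S0 accept=S2 S0-a->S1 S0-b->S3 S0-c->S3 S1-a->S3 S1-b->S2 S1-c->S3 S2-a->S2 S2-b->S2 S2-c->S2 S3-a->S3 S3-b->S3 S3-c->S3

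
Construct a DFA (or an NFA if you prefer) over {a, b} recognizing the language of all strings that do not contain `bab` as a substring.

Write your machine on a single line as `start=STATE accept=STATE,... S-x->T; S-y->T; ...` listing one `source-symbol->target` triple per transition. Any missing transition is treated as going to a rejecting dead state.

start=s0; accept=s0,s1,s2; s0-a->s0; s0-b->s1; s1-a->s2; s1-b->s1; s2-a->s0; s2-b->s3; s3-a->s3; s3-b->s3

Track partial matches of the forbidden pattern `bab`. State s3 is a dead state reached once `bab` has occurred; every other state accepts. s0 means no part of `bab` is currently matched.
A 4-state machine:
        a   b  
>* s0   s0  s1 
 * s1   s2  s1 
 * s2   s0  s3 
   s3   s3  s3 
(> = start, * = accepting)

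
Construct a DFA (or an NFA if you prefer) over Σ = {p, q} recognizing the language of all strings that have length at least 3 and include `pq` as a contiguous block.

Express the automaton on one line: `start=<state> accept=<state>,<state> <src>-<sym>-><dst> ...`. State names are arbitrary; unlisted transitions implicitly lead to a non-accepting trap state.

start=S0 accept=S7,S10 S0-p->S1 S0-q->S2 S1-p->S3 S1-q->S4 S2-p->S3 S2-q->S5 S3-p->S6 S3-q->S7 S4-p->S7 S4-q->S7 S5-p->S6 S5-q->S8 S6-p->S9 S6-q->S10 S7-p->S10 S7-q->S10 S8-p->S9 S8-q->S11 S9-p->S9 S9-q->S10 S10-p->S10 S10-q->S10 S11-p->S9 S11-q->S11

Handle the two conditions separately and then intersect. The first has 5 states tracking the input length, saturating at 4; the second has 3 states tracking whether and how much of `pq` has been seen. A product state is a pair (one from each), accepting exactly when both do.
A 12-state machine:
          p    q  
>  S0     S1   S2 
   S1     S3   S4 
   S2     S3   S5 
   S3     S6   S7 
   S4     S7   S7 
   S5     S6   S8 
   S6     S9  S10 
 * S7    S10  S10 
   S8     S9  S11 
   S9     S9  S10 
 * S10   S10  S10 
   S11    S9  S11 
(> = start, * = accepting)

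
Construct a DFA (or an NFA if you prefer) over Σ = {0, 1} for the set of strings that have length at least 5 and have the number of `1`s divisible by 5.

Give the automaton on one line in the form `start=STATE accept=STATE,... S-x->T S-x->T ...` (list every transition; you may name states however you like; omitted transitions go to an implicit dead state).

start=S0 accept=S9 S0-0->S1 S0-1->S2 S1-0->S3 S1-1->S2 S2-0->S2 S2-1->S4 S3-0->S5 S3-1->S2 S4-0->S4 S4-1->S6 S5-0->S7 S5-1->S2 S6-0->S6 S6-1->S8 S7-0->S9 S7-1->S2 S8-0->S8 S8-1->S9 S9-0->S9 S9-1->S2

Handle the two conditions separately and then intersect. One (7 states) tracks the input length, saturating at 6; the other (5 states) tracks the count of `1`s modulo 5. Each combined state is a pair, one component from each; accept when both components accept. Minimizing collapses redundant product states.
10 states suffice.
        0   1  
>  S0   S1  S2 
   S1   S3  S2 
   S2   S2  S4 
   S3   S5  S2 
   S4   S4  S6 
   S5   S7  S2 
   S6   S6  S8 
   S7   S9  S2 
   S8   S8  S9 
 * S9   S9  S2 
(> = start, * = accepting)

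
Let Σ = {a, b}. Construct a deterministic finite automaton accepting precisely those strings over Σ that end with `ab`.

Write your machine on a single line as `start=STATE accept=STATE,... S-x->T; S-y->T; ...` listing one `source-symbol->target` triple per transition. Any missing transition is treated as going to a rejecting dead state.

start=q0; accept=q2; q0-a->q1; q0-b->q0; q1-a->q1; q1-b->q2; q2-a->q1; q2-b->q0

Let each state record the length of the longest suffix of the input read so far that is also a prefix of `ab`. q1 means the last symbol is `a`; q2 means the last 2 symbols are `ab`. Accept only at q2, where the string currently ends in `ab`.
With 3 states:
        a   b  
>  q0   q1  q0 
   q1   q1  q2 
 * q2   q1  q0 
(> = start, * = accepting)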